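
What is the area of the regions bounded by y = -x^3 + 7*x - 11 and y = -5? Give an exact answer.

131/4

Set the curves equal: -x^3 + 7*x - 11 = -5, so -x^3 + 7*x - 6 = 0, which factors as -(x - 2)*(x - 1)*(x + 3) = 0. The curves meet at x = -3, 1, 2.
On [-3, 1], y = -5 is on top; that piece has area ∫[-3,1] (-(-x^3 + 7*x - 6)) dx = 32.
On [1, 2], y = -x^3 + 7*x - 11 is on top; that piece has area ∫[1,2] (-x^3 + 7*x - 6) dx = 3/4.
Total enclosed area = 32 + 3/4 = 131/4.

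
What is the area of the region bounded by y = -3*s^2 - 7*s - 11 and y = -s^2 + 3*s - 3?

Set the curves equal: -3*s^2 - 7*s - 11 = -s^2 + 3*s - 3, so -2*s^2 - 10*s - 8 = 0, which factors as -2*(s + 1)*(s + 4) = 0. The curves meet at s = -4, -1.
On [-4, -1], y = -3*s^2 - 7*s - 11 is on top; that piece has area ∫[-4,-1] (-2*s^2 - 10*s - 8) ds = 9.

9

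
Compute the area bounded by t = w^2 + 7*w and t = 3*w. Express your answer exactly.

Both boundary curves give t as a function of w, so integrate with respect to w. Setting them equal: w^2 + 4*w = 0, i.e. w*(w + 4) = 0, so they meet at w = -4, 0.
For w in [-4, 0], t = w^2 + 7*w is on the left; area = ∫[-4,0] (-(w^2 + 4*w)) dw = 32/3.

32/3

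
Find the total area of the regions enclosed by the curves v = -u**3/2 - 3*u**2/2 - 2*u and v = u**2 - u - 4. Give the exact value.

Set the curves equal: -u**3/2 - 3*u**2/2 - 2*u = u**2 - u - 4, so -u**3/2 - 5*u**2/2 - u + 4 = 0, which factors as -(u - 1)*(u + 2)*(u + 4)/2 = 0. The curves meet at u = -4, -2, 1.
On [-4, -2], v = u**2 - u - 4 is on top; that piece has area ∫[-4,-2] (-(-u**3/2 - 5*u**2/2 - u + 4)) du = 8/3.
On [-2, 1], v = -u**3/2 - 3*u**2/2 - 2*u is on top; that piece has area ∫[-2,1] (-u**3/2 - 5*u**2/2 - u + 4) du = 63/8.
Total enclosed area = 8/3 + 63/8 = 253/24.

253/24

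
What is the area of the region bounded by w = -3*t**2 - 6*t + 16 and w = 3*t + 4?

125/2

Set the curves equal: -3*t**2 - 6*t + 16 = 3*t + 4, so -3*t**2 - 9*t + 12 = 0, which factors as -3*(t - 1)*(t + 4) = 0. The curves meet at t = -4, 1.
On [-4, 1], w = -3*t**2 - 6*t + 16 is on top; that piece has area ∫[-4,1] (-3*t**2 - 9*t + 12) dt = 125/2.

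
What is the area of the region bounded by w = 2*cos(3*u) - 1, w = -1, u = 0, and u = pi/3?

The difference (2*cos(3*u) - 1) - (-1) = 2*cos(3*u) changes sign at u = pi/6 inside [0, pi/3], so split the integral there.
∫[0,pi/6] (2*cos(3*u)) du = 2/3.
∫[pi/6,pi/3] (2*cos(3*u)) du = -2/3; the area of that piece is 2/3.
Total area = 2/3 + 2/3 = 4/3.

4/3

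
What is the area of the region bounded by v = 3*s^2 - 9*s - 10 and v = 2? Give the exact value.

Set the curves equal: 3*s^2 - 9*s - 10 = 2, so 3*s^2 - 9*s - 12 = 0, which factors as 3*(s - 4)*(s + 1) = 0. The curves meet at s = -1, 4.
On [-1, 4], v = 2 is on top; that piece has area ∫[-1,4] (-(3*s^2 - 9*s - 12)) ds = 125/2.

125/2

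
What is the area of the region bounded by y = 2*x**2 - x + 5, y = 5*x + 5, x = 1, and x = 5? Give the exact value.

24

The difference (2*x**2 - x + 5) - (5*x + 5) = 2*x**2 - 6*x changes sign at x = 3 inside [1, 5], so split the integral there.
∫[1,3] (2*x**2 - 6*x) dx = -20/3; the area of that piece is 20/3.
∫[3,5] (2*x**2 - 6*x) dx = 52/3.
Total area = 20/3 + 52/3 = 24.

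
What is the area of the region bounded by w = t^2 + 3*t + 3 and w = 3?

Set the curves equal: t^2 + 3*t + 3 = 3, so t^2 + 3*t = 0, which factors as t*(t + 3) = 0. The curves meet at t = -3, 0.
On [-3, 0], w = 3 is on top; that piece has area ∫[-3,0] (-(t^2 + 3*t)) dt = 9/2.

9/2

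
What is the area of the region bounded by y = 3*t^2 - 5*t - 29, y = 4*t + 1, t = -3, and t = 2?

231/2

The difference (3*t^2 - 5*t - 29) - (4*t + 1) = 3*t^2 - 9*t - 30 changes sign at t = -2 inside [-3, 2], so split the integral there.
∫[-3,-2] (3*t^2 - 9*t - 30) dt = 23/2.
∫[-2,2] (3*t^2 - 9*t - 30) dt = -104; the area of that piece is 104.
Total area = 23/2 + 104 = 231/2.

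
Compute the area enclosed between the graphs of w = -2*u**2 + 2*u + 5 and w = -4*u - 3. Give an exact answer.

125/3

Set the curves equal: -2*u**2 + 2*u + 5 = -4*u - 3, so -2*u**2 + 6*u + 8 = 0, which factors as -2*(u - 4)*(u + 1) = 0. The curves meet at u = -1, 4.
On [-1, 4], w = -2*u**2 + 2*u + 5 is on top; that piece has area ∫[-1,4] (-2*u**2 + 6*u + 8) du = 125/3.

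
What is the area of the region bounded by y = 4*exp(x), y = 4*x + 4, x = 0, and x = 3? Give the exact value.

On [0, 3], (4*exp(x)) - (4*x + 4) = -4*x + 4*exp(x) - 4 is ≥ 0 throughout, so the area is a single integral of |-4*x + 4*exp(x) - 4|.
∫[0,3] (-4*x + 4*exp(x) - 4) dx = -34 + 4*exp(3).

-34 + 4*exp(3)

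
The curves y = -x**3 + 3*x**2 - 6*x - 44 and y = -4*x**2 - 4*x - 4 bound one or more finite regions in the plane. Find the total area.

1741/12

Set the curves equal: -x**3 + 3*x**2 - 6*x - 44 = -4*x**2 - 4*x - 4, so -x**3 + 7*x**2 - 2*x - 40 = 0, which factors as -(x - 5)*(x - 4)*(x + 2) = 0. The curves meet at x = -2, 4, 5.
On [-2, 4], y = -4*x**2 - 4*x - 4 is on top; that piece has area ∫[-2,4] (-(-x**3 + 7*x**2 - 2*x - 40)) dx = 144.
On [4, 5], y = -x**3 + 3*x**2 - 6*x - 44 is on top; that piece has area ∫[4,5] (-x**3 + 7*x**2 - 2*x - 40) dx = 13/12.
Total enclosed area = 144 + 13/12 = 1741/12.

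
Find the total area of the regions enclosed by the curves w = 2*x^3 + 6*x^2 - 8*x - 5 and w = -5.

131/2

Set the curves equal: 2*x^3 + 6*x^2 - 8*x - 5 = -5, so 2*x^3 + 6*x^2 - 8*x = 0, which factors as 2*x*(x - 1)*(x + 4) = 0. The curves meet at x = -4, 0, 1.
On [-4, 0], w = 2*x^3 + 6*x^2 - 8*x - 5 is on top; that piece has area ∫[-4,0] (2*x^3 + 6*x^2 - 8*x) dx = 64.
On [0, 1], w = -5 is on top; that piece has area ∫[0,1] (-(2*x^3 + 6*x^2 - 8*x)) dx = 3/2.
Total enclosed area = 64 + 3/2 = 131/2.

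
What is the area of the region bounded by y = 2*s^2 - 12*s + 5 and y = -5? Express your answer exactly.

Set the curves equal: 2*s^2 - 12*s + 5 = -5, so 2*s^2 - 12*s + 10 = 0, which factors as 2*(s - 5)*(s - 1) = 0. The curves meet at s = 1, 5.
On [1, 5], y = -5 is on top; that piece has area ∫[1,5] (-(2*s^2 - 12*s + 10)) ds = 64/3.

64/3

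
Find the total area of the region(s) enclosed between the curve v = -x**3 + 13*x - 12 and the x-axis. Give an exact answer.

The curve meets the x-axis where -x**3 + 13*x - 12 = 0, i.e. -(x - 3)*(x - 1)*(x + 4) = 0, at x = -4, 1, 3.
On [-4, 1] the curve lies below the axis; ∫[-4,1] (-x**3 + 13*x - 12) dx = -375/4, giving area 375/4.
On [1, 3] the curve lies above the axis; ∫[1,3] (-x**3 + 13*x - 12) dx = 8, giving area 8.
Total area = 375/4 + 8 = 407/4.

407/4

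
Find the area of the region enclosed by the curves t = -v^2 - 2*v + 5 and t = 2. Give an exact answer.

32/3

Both boundary curves give t as a function of v, so integrate with respect to v. Setting them equal: -v^2 - 2*v + 3 = 0, i.e. -(v - 1)*(v + 3) = 0, so they meet at v = -3, 1.
For v in [-3, 1], t = -v^2 - 2*v + 5 is on the right; area = ∫[-3,1] (-v^2 - 2*v + 3) dv = 32/3.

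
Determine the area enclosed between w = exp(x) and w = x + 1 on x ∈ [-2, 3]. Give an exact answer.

On [-2, 3], (exp(x)) - (x + 1) = -x + exp(x) - 1 is ≥ 0 throughout, so the area is a single integral of |-x + exp(x) - 1|.
∫[-2,3] (-x + exp(x) - 1) dx = -15/2 - exp(-2) + exp(3).

-15/2 - exp(-2) + exp(3)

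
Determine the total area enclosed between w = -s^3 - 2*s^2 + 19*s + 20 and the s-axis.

The curve meets the s-axis where -s^3 - 2*s^2 + 19*s + 20 = 0, i.e. -(s - 4)*(s + 1)*(s + 5) = 0, at s = -5, -1, 4.
On [-5, -1] the curve lies below the axis; ∫[-5,-1] (-s^3 - 2*s^2 + 19*s + 20) ds = -224/3, giving area 224/3.
On [-1, 4] the curve lies above the axis; ∫[-1,4] (-s^3 - 2*s^2 + 19*s + 20) ds = 1625/12, giving area 1625/12.
Total area = 224/3 + 1625/12 = 2521/12.

2521/12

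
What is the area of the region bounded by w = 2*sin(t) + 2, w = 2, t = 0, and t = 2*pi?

8

The difference (2*sin(t) + 2) - (2) = 2*sin(t) changes sign at t = pi inside [0, 2*pi], so split the integral there.
∫[0,pi] (2*sin(t)) dt = 4.
∫[pi,2*pi] (2*sin(t)) dt = -4; the area of that piece is 4.
Total area = 4 + 4 = 8.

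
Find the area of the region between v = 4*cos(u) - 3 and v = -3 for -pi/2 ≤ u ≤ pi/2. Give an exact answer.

8

On [-pi/2, pi/2], (4*cos(u) - 3) - (-3) = 4*cos(u) is ≥ 0 throughout, so the area is a single integral of |4*cos(u)|.
∫[-pi/2,pi/2] (4*cos(u)) du = 8.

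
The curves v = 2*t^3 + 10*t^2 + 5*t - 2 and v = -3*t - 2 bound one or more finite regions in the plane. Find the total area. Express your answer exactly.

Set the curves equal: 2*t^3 + 10*t^2 + 5*t - 2 = -3*t - 2, so 2*t^3 + 10*t^2 + 8*t = 0, which factors as 2*t*(t + 1)*(t + 4) = 0. The curves meet at t = -4, -1, 0.
On [-4, -1], v = 2*t^3 + 10*t^2 + 5*t - 2 is on top; that piece has area ∫[-4,-1] (2*t^3 + 10*t^2 + 8*t) dt = 45/2.
On [-1, 0], v = -3*t - 2 is on top; that piece has area ∫[-1,0] (-(2*t^3 + 10*t^2 + 8*t)) dt = 7/6.
Total enclosed area = 45/2 + 7/6 = 71/3.

71/3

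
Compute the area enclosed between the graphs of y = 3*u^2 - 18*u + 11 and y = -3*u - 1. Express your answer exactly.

Set the curves equal: 3*u^2 - 18*u + 11 = -3*u - 1, so 3*u^2 - 15*u + 12 = 0, which factors as 3*(u - 4)*(u - 1) = 0. The curves meet at u = 1, 4.
On [1, 4], y = -3*u - 1 is on top; that piece has area ∫[1,4] (-(3*u^2 - 15*u + 12)) du = 27/2.

27/2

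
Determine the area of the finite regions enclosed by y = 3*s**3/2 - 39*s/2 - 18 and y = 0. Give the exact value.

Set the curves equal: 3*s**3/2 - 39*s/2 - 18 = 0, so 3*s**3/2 - 39*s/2 - 18 = 0, which factors as 3*(s - 4)*(s + 1)*(s + 3)/2 = 0. The curves meet at s = -3, -1, 4.
On [-3, -1], y = 3*s**3/2 - 39*s/2 - 18 is on top; that piece has area ∫[-3,-1] (3*s**3/2 - 39*s/2 - 18) ds = 12.
On [-1, 4], y = 0 is on top; that piece has area ∫[-1,4] (-(3*s**3/2 - 39*s/2 - 18)) ds = 1125/8.
Total enclosed area = 12 + 1125/8 = 1221/8.

1221/8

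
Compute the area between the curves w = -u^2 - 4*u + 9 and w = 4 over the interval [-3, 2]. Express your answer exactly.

30

The difference (-u^2 - 4*u + 9) - (4) = -u^2 - 4*u + 5 changes sign at u = 1 inside [-3, 2], so split the integral there.
∫[-3,1] (-u^2 - 4*u + 5) du = 80/3.
∫[1,2] (-u^2 - 4*u + 5) du = -10/3; the area of that piece is 10/3.
Total area = 80/3 + 10/3 = 30.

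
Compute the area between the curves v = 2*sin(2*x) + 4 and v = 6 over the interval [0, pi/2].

-2 + pi

On [0, pi/2], (2*sin(2*x) + 4) - (6) = 2*sin(2*x) - 2 is ≤ 0 throughout, so the area is a single integral of |2*sin(2*x) - 2|.
∫[0,pi/2] (2*sin(2*x) - 2) dx = 2 - pi; the area of that piece is -2 + pi.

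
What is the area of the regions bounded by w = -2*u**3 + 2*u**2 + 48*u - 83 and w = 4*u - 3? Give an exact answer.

Set the curves equal: -2*u**3 + 2*u**2 + 48*u - 83 = 4*u - 3, so -2*u**3 + 2*u**2 + 44*u - 80 = 0, which factors as -2*(u - 4)*(u - 2)*(u + 5) = 0. The curves meet at u = -5, 2, 4.
On [-5, 2], w = 4*u - 3 is on top; that piece has area ∫[-5,2] (-(-2*u**3 + 2*u**2 + 44*u - 80)) du = 3773/6.
On [2, 4], w = -2*u**3 + 2*u**2 + 48*u - 83 is on top; that piece has area ∫[2,4] (-2*u**3 + 2*u**2 + 44*u - 80) du = 64/3.
Total enclosed area = 3773/6 + 64/3 = 3901/6.

3901/6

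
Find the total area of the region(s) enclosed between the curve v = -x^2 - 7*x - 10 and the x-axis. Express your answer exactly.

9/2

The curve meets the x-axis where -x^2 - 7*x - 10 = 0, i.e. -(x + 2)*(x + 5) = 0, at x = -5, -2.
On [-5, -2] the curve lies above the axis; ∫[-5,-2] (-x^2 - 7*x - 10) dx = 9/2, giving area 9/2.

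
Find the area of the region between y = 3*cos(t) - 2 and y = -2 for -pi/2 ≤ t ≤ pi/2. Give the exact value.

6

On [-pi/2, pi/2], (3*cos(t) - 2) - (-2) = 3*cos(t) is ≥ 0 throughout, so the area is a single integral of |3*cos(t)|.
∫[-pi/2,pi/2] (3*cos(t)) dt = 6.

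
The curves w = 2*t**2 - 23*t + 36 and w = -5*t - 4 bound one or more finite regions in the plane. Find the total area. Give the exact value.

1/3

Set the curves equal: 2*t**2 - 23*t + 36 = -5*t - 4, so 2*t**2 - 18*t + 40 = 0, which factors as 2*(t - 5)*(t - 4) = 0. The curves meet at t = 4, 5.
On [4, 5], w = -5*t - 4 is on top; that piece has area ∫[4,5] (-(2*t**2 - 18*t + 40)) dt = 1/3.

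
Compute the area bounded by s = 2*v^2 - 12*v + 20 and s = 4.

Both boundary curves give s as a function of v, so integrate with respect to v. Setting them equal: 2*v^2 - 12*v + 16 = 0, i.e. 2*(v - 4)*(v - 2) = 0, so they meet at v = 2, 4.
For v in [2, 4], s = 2*v^2 - 12*v + 20 is on the left; area = ∫[2,4] (-(2*v^2 - 12*v + 16)) dv = 8/3.

8/3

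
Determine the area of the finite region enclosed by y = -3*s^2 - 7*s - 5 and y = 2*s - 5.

27/2

Set the curves equal: -3*s^2 - 7*s - 5 = 2*s - 5, so -3*s^2 - 9*s = 0, which factors as -3*s*(s + 3) = 0. The curves meet at s = -3, 0.
On [-3, 0], y = -3*s^2 - 7*s - 5 is on top; that piece has area ∫[-3,0] (-3*s^2 - 9*s) ds = 27/2.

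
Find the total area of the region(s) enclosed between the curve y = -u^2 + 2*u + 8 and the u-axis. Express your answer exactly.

The curve meets the u-axis where -u^2 + 2*u + 8 = 0, i.e. -(u - 4)*(u + 2) = 0, at u = -2, 4.
On [-2, 4] the curve lies above the axis; ∫[-2,4] (-u^2 + 2*u + 8) du = 36, giving area 36.

36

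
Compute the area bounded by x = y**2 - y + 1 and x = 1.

1/6

Both boundary curves give x as a function of y, so integrate with respect to y. Setting them equal: y**2 - y = 0, i.e. y*(y - 1) = 0, so they meet at y = 0, 1.
For y in [0, 1], x = y**2 - y + 1 is on the left; area = ∫[0,1] (-(y**2 - y)) dy = 1/6.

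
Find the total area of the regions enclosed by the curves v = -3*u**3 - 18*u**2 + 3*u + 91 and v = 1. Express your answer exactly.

1221/4

Set the curves equal: -3*u**3 - 18*u**2 + 3*u + 91 = 1, so -3*u**3 - 18*u**2 + 3*u + 90 = 0, which factors as -3*(u - 2)*(u + 3)*(u + 5) = 0. The curves meet at u = -5, -3, 2.
On [-5, -3], v = 1 is on top; that piece has area ∫[-5,-3] (-(-3*u**3 - 18*u**2 + 3*u + 90)) du = 24.
On [-3, 2], v = -3*u**3 - 18*u**2 + 3*u + 91 is on top; that piece has area ∫[-3,2] (-3*u**3 - 18*u**2 + 3*u + 90) du = 1125/4.
Total enclosed area = 24 + 1125/4 = 1221/4.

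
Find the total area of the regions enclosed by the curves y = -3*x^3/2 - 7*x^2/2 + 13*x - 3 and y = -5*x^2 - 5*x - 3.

Set the curves equal: -3*x^3/2 - 7*x^2/2 + 13*x - 3 = -5*x^2 - 5*x - 3, so -3*x^3/2 + 3*x^2/2 + 18*x = 0, which factors as -3*x*(x - 4)*(x + 3)/2 = 0. The curves meet at x = -3, 0, 4.
On [-3, 0], y = -5*x^2 - 5*x - 3 is on top; that piece has area ∫[-3,0] (-(-3*x^3/2 + 3*x^2/2 + 18*x)) dx = 297/8.
On [0, 4], y = -3*x^3/2 - 7*x^2/2 + 13*x - 3 is on top; that piece has area ∫[0,4] (-3*x^3/2 + 3*x^2/2 + 18*x) dx = 80.
Total enclosed area = 297/8 + 80 = 937/8.

937/8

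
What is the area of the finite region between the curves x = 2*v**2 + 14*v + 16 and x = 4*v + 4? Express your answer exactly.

Both boundary curves give x as a function of v, so integrate with respect to v. Setting them equal: 2*v**2 + 10*v + 12 = 0, i.e. 2*(v + 2)*(v + 3) = 0, so they meet at v = -3, -2.
For v in [-3, -2], x = 2*v**2 + 14*v + 16 is on the left; area = ∫[-3,-2] (-(2*v**2 + 10*v + 12)) dv = 1/3.

1/3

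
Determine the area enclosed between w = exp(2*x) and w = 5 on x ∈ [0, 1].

The difference (exp(2*x)) - (5) = exp(2*x) - 5 changes sign at x = log(5)/2 inside [0, 1], so split the integral there.
∫[0,log(5)/2] (exp(2*x) - 5) dx = 2 - 5*log(5)/2; the area of that piece is -2 + 5*log(5)/2.
∫[log(5)/2,1] (exp(2*x) - 5) dx = -15/2 + exp(2)/2 + 5*log(5)/2.
Total area = (-2 + 5*log(5)/2) + (-15/2 + exp(2)/2 + 5*log(5)/2) = -19/2 + exp(2)/2 + 5*log(5).

-19/2 + exp(2)/2 + 5*log(5)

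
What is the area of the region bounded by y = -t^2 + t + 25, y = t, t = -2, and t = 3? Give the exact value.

On [-2, 3], (-t^2 + t + 25) - (t) = -t^2 + 25 is ≥ 0 throughout, so the area is a single integral of |-t^2 + 25|.
∫[-2,3] (-t^2 + 25) dt = 340/3.

340/3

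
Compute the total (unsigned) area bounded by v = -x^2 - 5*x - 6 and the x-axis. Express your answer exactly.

1/6

The curve meets the x-axis where -x^2 - 5*x - 6 = 0, i.e. -(x + 2)*(x + 3) = 0, at x = -3, -2.
On [-3, -2] the curve lies above the axis; ∫[-3,-2] (-x^2 - 5*x - 6) dx = 1/6, giving area 1/6.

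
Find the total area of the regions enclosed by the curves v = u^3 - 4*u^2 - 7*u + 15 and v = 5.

Set the curves equal: u^3 - 4*u^2 - 7*u + 15 = 5, so u^3 - 4*u^2 - 7*u + 10 = 0, which factors as (u - 5)*(u - 1)*(u + 2) = 0. The curves meet at u = -2, 1, 5.
On [-2, 1], v = u^3 - 4*u^2 - 7*u + 15 is on top; that piece has area ∫[-2,1] (u^3 - 4*u^2 - 7*u + 10) du = 99/4.
On [1, 5], v = 5 is on top; that piece has area ∫[1,5] (-(u^3 - 4*u^2 - 7*u + 10)) du = 160/3.
Total enclosed area = 99/4 + 160/3 = 937/12.

937/12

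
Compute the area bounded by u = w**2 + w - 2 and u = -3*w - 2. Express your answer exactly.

32/3

Both boundary curves give u as a function of w, so integrate with respect to w. Setting them equal: w**2 + 4*w = 0, i.e. w*(w + 4) = 0, so they meet at w = -4, 0.
For w in [-4, 0], u = w**2 + w - 2 is on the left; area = ∫[-4,0] (-(w**2 + 4*w)) dw = 32/3.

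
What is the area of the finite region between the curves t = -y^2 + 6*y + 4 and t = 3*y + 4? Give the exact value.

Both boundary curves give t as a function of y, so integrate with respect to y. Setting them equal: -y^2 + 3*y = 0, i.e. -y*(y - 3) = 0, so they meet at y = 0, 3.
For y in [0, 3], t = -y^2 + 6*y + 4 is on the right; area = ∫[0,3] (-y^2 + 3*y) dy = 9/2.

9/2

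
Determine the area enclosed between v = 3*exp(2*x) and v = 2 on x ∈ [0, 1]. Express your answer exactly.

-7/2 + 3*exp(2)/2

On [0, 1], (3*exp(2*x)) - (2) = 3*exp(2*x) - 2 is ≥ 0 throughout, so the area is a single integral of |3*exp(2*x) - 2|.
∫[0,1] (3*exp(2*x) - 2) dx = -7/2 + 3*exp(2)/2.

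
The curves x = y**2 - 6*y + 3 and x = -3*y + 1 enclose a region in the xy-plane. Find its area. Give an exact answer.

1/6

Both boundary curves give x as a function of y, so integrate with respect to y. Setting them equal: y**2 - 3*y + 2 = 0, i.e. (y - 2)*(y - 1) = 0, so they meet at y = 1, 2.
For y in [1, 2], x = y**2 - 6*y + 3 is on the left; area = ∫[1,2] (-(y**2 - 3*y + 2)) dy = 1/6.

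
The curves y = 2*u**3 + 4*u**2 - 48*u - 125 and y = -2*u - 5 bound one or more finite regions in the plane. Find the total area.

Set the curves equal: 2*u**3 + 4*u**2 - 48*u - 125 = -2*u - 5, so 2*u**3 + 4*u**2 - 46*u - 120 = 0, which factors as 2*(u - 5)*(u + 3)*(u + 4) = 0. The curves meet at u = -4, -3, 5.
On [-4, -3], y = 2*u**3 + 4*u**2 - 48*u - 125 is on top; that piece has area ∫[-4,-3] (2*u**3 + 4*u**2 - 46*u - 120) du = 17/6.
On [-3, 5], y = -2*u - 5 is on top; that piece has area ∫[-3,5] (-(2*u**3 + 4*u**2 - 46*u - 120)) du = 2560/3.
Total enclosed area = 17/6 + 2560/3 = 5137/6.

5137/6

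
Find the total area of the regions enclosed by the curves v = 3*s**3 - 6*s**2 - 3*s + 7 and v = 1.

37/4

Set the curves equal: 3*s**3 - 6*s**2 - 3*s + 7 = 1, so 3*s**3 - 6*s**2 - 3*s + 6 = 0, which factors as 3*(s - 2)*(s - 1)*(s + 1) = 0. The curves meet at s = -1, 1, 2.
On [-1, 1], v = 3*s**3 - 6*s**2 - 3*s + 7 is on top; that piece has area ∫[-1,1] (3*s**3 - 6*s**2 - 3*s + 6) ds = 8.
On [1, 2], v = 1 is on top; that piece has area ∫[1,2] (-(3*s**3 - 6*s**2 - 3*s + 6)) ds = 5/4.
Total enclosed area = 8 + 5/4 = 37/4.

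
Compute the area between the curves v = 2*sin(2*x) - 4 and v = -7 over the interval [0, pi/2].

On [0, pi/2], (2*sin(2*x) - 4) - (-7) = 2*sin(2*x) + 3 is ≥ 0 throughout, so the area is a single integral of |2*sin(2*x) + 3|.
∫[0,pi/2] (2*sin(2*x) + 3) dx = 2 + 3*pi/2.

2 + 3*pi/2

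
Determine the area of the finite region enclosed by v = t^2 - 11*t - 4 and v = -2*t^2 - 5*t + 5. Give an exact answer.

32

Set the curves equal: t^2 - 11*t - 4 = -2*t^2 - 5*t + 5, so 3*t^2 - 6*t - 9 = 0, which factors as 3*(t - 3)*(t + 1) = 0. The curves meet at t = -1, 3.
On [-1, 3], v = -2*t^2 - 5*t + 5 is on top; that piece has area ∫[-1,3] (-(3*t^2 - 6*t - 9)) dt = 32.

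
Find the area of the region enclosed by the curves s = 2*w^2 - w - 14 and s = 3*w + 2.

Both boundary curves give s as a function of w, so integrate with respect to w. Setting them equal: 2*w^2 - 4*w - 16 = 0, i.e. 2*(w - 4)*(w + 2) = 0, so they meet at w = -2, 4.
For w in [-2, 4], s = 2*w^2 - w - 14 is on the left; area = ∫[-2,4] (-(2*w^2 - 4*w - 16)) dw = 72.

72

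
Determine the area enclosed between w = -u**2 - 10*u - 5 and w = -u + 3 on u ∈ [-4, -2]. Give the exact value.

On [-4, -2], (-u**2 - 10*u - 5) - (-u + 3) = -u**2 - 9*u - 8 is ≥ 0 throughout, so the area is a single integral of |-u**2 - 9*u - 8|.
∫[-4,-2] (-u**2 - 9*u - 8) du = 58/3.

58/3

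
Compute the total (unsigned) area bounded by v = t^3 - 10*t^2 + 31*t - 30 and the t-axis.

The curve meets the t-axis where t^3 - 10*t^2 + 31*t - 30 = 0, i.e. (t - 5)*(t - 3)*(t - 2) = 0, at t = 2, 3, 5.
On [2, 3] the curve lies above the axis; ∫[2,3] (t^3 - 10*t^2 + 31*t - 30) dt = 5/12, giving area 5/12.
On [3, 5] the curve lies below the axis; ∫[3,5] (t^3 - 10*t^2 + 31*t - 30) dt = -8/3, giving area 8/3.
Total area = 5/12 + 8/3 = 37/12.

37/12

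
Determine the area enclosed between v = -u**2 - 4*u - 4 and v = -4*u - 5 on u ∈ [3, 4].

34/3

On [3, 4], (-u**2 - 4*u - 4) - (-4*u - 5) = -u**2 + 1 is ≤ 0 throughout, so the area is a single integral of |-u**2 + 1|.
∫[3,4] (-u**2 + 1) du = -34/3; the area of that piece is 34/3.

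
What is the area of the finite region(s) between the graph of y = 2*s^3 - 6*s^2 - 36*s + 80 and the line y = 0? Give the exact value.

The curve meets the s-axis where 2*s^3 - 6*s^2 - 36*s + 80 = 0, i.e. 2*(s - 5)*(s - 2)*(s + 4) = 0, at s = -4, 2, 5.
On [-4, 2] the curve lies above the axis; ∫[-4,2] (2*s^3 - 6*s^2 - 36*s + 80) ds = 432, giving area 432.
On [2, 5] the curve lies below the axis; ∫[2,5] (2*s^3 - 6*s^2 - 36*s + 80) ds = -135/2, giving area 135/2.
Total area = 432 + 135/2 = 999/2.

999/2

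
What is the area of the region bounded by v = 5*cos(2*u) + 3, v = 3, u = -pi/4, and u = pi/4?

5

On [-pi/4, pi/4], (5*cos(2*u) + 3) - (3) = 5*cos(2*u) is ≥ 0 throughout, so the area is a single integral of |5*cos(2*u)|.
∫[-pi/4,pi/4] (5*cos(2*u)) du = 5.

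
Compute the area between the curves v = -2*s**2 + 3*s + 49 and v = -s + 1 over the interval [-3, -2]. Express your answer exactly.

76/3

On [-3, -2], (-2*s**2 + 3*s + 49) - (-s + 1) = -2*s**2 + 4*s + 48 is ≥ 0 throughout, so the area is a single integral of |-2*s**2 + 4*s + 48|.
∫[-3,-2] (-2*s**2 + 4*s + 48) ds = 76/3.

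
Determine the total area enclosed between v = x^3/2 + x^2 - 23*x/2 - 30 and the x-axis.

5137/24

The curve meets the x-axis where x^3/2 + x^2 - 23*x/2 - 30 = 0, i.e. (x - 5)*(x + 3)*(x + 4)/2 = 0, at x = -4, -3, 5.
On [-4, -3] the curve lies above the axis; ∫[-4,-3] (x^3/2 + x^2 - 23*x/2 - 30) dx = 17/24, giving area 17/24.
On [-3, 5] the curve lies below the axis; ∫[-3,5] (x^3/2 + x^2 - 23*x/2 - 30) dx = -640/3, giving area 640/3.
Total area = 17/24 + 640/3 = 5137/24.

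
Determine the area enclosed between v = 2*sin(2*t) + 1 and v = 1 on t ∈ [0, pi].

4

The difference (2*sin(2*t) + 1) - (1) = 2*sin(2*t) changes sign at t = pi/2 inside [0, pi], so split the integral there.
∫[0,pi/2] (2*sin(2*t)) dt = 2.
∫[pi/2,pi] (2*sin(2*t)) dt = -2; the area of that piece is 2.
Total area = 2 + 2 = 4.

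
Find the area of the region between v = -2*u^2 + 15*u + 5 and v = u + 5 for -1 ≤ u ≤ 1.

14

The difference (-2*u^2 + 15*u + 5) - (u + 5) = -2*u^2 + 14*u changes sign at u = 0 inside [-1, 1], so split the integral there.
∫[-1,0] (-2*u^2 + 14*u) du = -23/3; the area of that piece is 23/3.
∫[0,1] (-2*u^2 + 14*u) du = 19/3.
Total area = 23/3 + 19/3 = 14.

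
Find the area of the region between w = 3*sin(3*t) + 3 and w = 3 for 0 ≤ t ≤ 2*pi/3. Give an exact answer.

The difference (3*sin(3*t) + 3) - (3) = 3*sin(3*t) changes sign at t = pi/3 inside [0, 2*pi/3], so split the integral there.
∫[0,pi/3] (3*sin(3*t)) dt = 2.
∫[pi/3,2*pi/3] (3*sin(3*t)) dt = -2; the area of that piece is 2.
Total area = 2 + 2 = 4.

4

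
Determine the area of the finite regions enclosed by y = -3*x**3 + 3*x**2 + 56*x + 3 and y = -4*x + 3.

2521/4

Set the curves equal: -3*x**3 + 3*x**2 + 56*x + 3 = -4*x + 3, so -3*x**3 + 3*x**2 + 60*x = 0, which factors as -3*x*(x - 5)*(x + 4) = 0. The curves meet at x = -4, 0, 5.
On [-4, 0], y = -4*x + 3 is on top; that piece has area ∫[-4,0] (-(-3*x**3 + 3*x**2 + 60*x)) dx = 224.
On [0, 5], y = -3*x**3 + 3*x**2 + 56*x + 3 is on top; that piece has area ∫[0,5] (-3*x**3 + 3*x**2 + 60*x) dx = 1625/4.
Total enclosed area = 224 + 1625/4 = 2521/4.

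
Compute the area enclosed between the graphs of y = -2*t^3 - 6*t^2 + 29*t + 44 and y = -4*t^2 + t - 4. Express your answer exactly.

1741/6

Set the curves equal: -2*t^3 - 6*t^2 + 29*t + 44 = -4*t^2 + t - 4, so -2*t^3 - 2*t^2 + 28*t + 48 = 0, which factors as -2*(t - 4)*(t + 2)*(t + 3) = 0. The curves meet at t = -3, -2, 4.
On [-3, -2], y = -4*t^2 + t - 4 is on top; that piece has area ∫[-3,-2] (-(-2*t^3 - 2*t^2 + 28*t + 48)) dt = 13/6.
On [-2, 4], y = -2*t^3 - 6*t^2 + 29*t + 44 is on top; that piece has area ∫[-2,4] (-2*t^3 - 2*t^2 + 28*t + 48) dt = 288.
Total enclosed area = 13/6 + 288 = 1741/6.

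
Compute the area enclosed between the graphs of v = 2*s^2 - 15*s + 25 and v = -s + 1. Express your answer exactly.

1/3

Set the curves equal: 2*s^2 - 15*s + 25 = -s + 1, so 2*s^2 - 14*s + 24 = 0, which factors as 2*(s - 4)*(s - 3) = 0. The curves meet at s = 3, 4.
On [3, 4], v = -s + 1 is on top; that piece has area ∫[3,4] (-(2*s^2 - 14*s + 24)) ds = 1/3.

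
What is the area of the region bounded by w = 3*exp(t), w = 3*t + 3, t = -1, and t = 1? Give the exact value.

-6 - 3*exp(-1) + 3*exp(1)

On [-1, 1], (3*exp(t)) - (3*t + 3) = -3*t + 3*exp(t) - 3 is ≥ 0 throughout, so the area is a single integral of |-3*t + 3*exp(t) - 3|.
∫[-1,1] (-3*t + 3*exp(t) - 3) dt = -6 - 3*exp(-1) + 3*exp(1).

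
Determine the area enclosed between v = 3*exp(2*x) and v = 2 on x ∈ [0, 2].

On [0, 2], (3*exp(2*x)) - (2) = 3*exp(2*x) - 2 is ≥ 0 throughout, so the area is a single integral of |3*exp(2*x) - 2|.
∫[0,2] (3*exp(2*x) - 2) dx = -11/2 + 3*exp(4)/2.

-11/2 + 3*exp(4)/2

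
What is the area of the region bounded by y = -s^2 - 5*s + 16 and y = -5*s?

256/3

Set the curves equal: -s^2 - 5*s + 16 = -5*s, so -s^2 + 16 = 0, which factors as -(s - 4)*(s + 4) = 0. The curves meet at s = -4, 4.
On [-4, 4], y = -s^2 - 5*s + 16 is on top; that piece has area ∫[-4,4] (-s^2 + 16) ds = 256/3.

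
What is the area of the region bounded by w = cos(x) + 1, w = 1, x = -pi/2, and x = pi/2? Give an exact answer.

On [-pi/2, pi/2], (cos(x) + 1) - (1) = cos(x) is ≥ 0 throughout, so the area is a single integral of |cos(x)|.
∫[-pi/2,pi/2] (cos(x)) dx = 2.

2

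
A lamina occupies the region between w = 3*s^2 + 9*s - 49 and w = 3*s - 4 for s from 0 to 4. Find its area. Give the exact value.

The difference (3*s^2 + 9*s - 49) - (3*s - 4) = 3*s^2 + 6*s - 45 changes sign at s = 3 inside [0, 4], so split the integral there.
∫[0,3] (3*s^2 + 6*s - 45) ds = -81; the area of that piece is 81.
∫[3,4] (3*s^2 + 6*s - 45) ds = 13.
Total area = 81 + 13 = 94.

94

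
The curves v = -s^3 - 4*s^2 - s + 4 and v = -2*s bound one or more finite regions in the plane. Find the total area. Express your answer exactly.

253/12

Set the curves equal: -s^3 - 4*s^2 - s + 4 = -2*s, so -s^3 - 4*s^2 + s + 4 = 0, which factors as -(s - 1)*(s + 1)*(s + 4) = 0. The curves meet at s = -4, -1, 1.
On [-4, -1], v = -2*s is on top; that piece has area ∫[-4,-1] (-(-s^3 - 4*s^2 + s + 4)) ds = 63/4.
On [-1, 1], v = -s^3 - 4*s^2 - s + 4 is on top; that piece has area ∫[-1,1] (-s^3 - 4*s^2 + s + 4) ds = 16/3.
Total enclosed area = 63/4 + 16/3 = 253/12.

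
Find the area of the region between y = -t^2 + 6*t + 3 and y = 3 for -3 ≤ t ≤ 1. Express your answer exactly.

116/3

The difference (-t^2 + 6*t + 3) - (3) = -t^2 + 6*t changes sign at t = 0 inside [-3, 1], so split the integral there.
∫[-3,0] (-t^2 + 6*t) dt = -36; the area of that piece is 36.
∫[0,1] (-t^2 + 6*t) dt = 8/3.
Total area = 36 + 8/3 = 116/3.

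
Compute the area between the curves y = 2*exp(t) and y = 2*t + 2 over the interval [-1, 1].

-4 - 2*exp(-1) + 2*exp(1)

On [-1, 1], (2*exp(t)) - (2*t + 2) = -2*t + 2*exp(t) - 2 is ≥ 0 throughout, so the area is a single integral of |-2*t + 2*exp(t) - 2|.
∫[-1,1] (-2*t + 2*exp(t) - 2) dt = -4 - 2*exp(-1) + 2*exp(1).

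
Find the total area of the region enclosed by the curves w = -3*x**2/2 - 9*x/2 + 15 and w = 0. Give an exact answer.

343/4

Set the curves equal: -3*x**2/2 - 9*x/2 + 15 = 0, so -3*x**2/2 - 9*x/2 + 15 = 0, which factors as -3*(x - 2)*(x + 5)/2 = 0. The curves meet at x = -5, 2.
On [-5, 2], w = -3*x**2/2 - 9*x/2 + 15 is on top; that piece has area ∫[-5,2] (-3*x**2/2 - 9*x/2 + 15) dx = 343/4.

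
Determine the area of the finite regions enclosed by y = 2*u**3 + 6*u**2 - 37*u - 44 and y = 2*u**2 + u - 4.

Set the curves equal: 2*u**3 + 6*u**2 - 37*u - 44 = 2*u**2 + u - 4, so 2*u**3 + 4*u**2 - 38*u - 40 = 0, which factors as 2*(u - 4)*(u + 1)*(u + 5) = 0. The curves meet at u = -5, -1, 4.
On [-5, -1], y = 2*u**3 + 6*u**2 - 37*u - 44 is on top; that piece has area ∫[-5,-1] (2*u**3 + 4*u**2 - 38*u - 40) du = 448/3.
On [-1, 4], y = 2*u**2 + u - 4 is on top; that piece has area ∫[-1,4] (-(2*u**3 + 4*u**2 - 38*u - 40)) du = 1625/6.
Total enclosed area = 448/3 + 1625/6 = 2521/6.

2521/6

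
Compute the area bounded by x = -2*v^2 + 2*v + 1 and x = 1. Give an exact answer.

1/3

Both boundary curves give x as a function of v, so integrate with respect to v. Setting them equal: -2*v^2 + 2*v = 0, i.e. -2*v*(v - 1) = 0, so they meet at v = 0, 1.
For v in [0, 1], x = -2*v^2 + 2*v + 1 is on the right; area = ∫[0,1] (-2*v^2 + 2*v) dv = 1/3.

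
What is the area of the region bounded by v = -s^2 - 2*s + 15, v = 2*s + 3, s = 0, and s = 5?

The difference (-s^2 - 2*s + 15) - (2*s + 3) = -s^2 - 4*s + 12 changes sign at s = 2 inside [0, 5], so split the integral there.
∫[0,2] (-s^2 - 4*s + 12) ds = 40/3.
∫[2,5] (-s^2 - 4*s + 12) ds = -45; the area of that piece is 45.
Total area = 40/3 + 45 = 175/3.

175/3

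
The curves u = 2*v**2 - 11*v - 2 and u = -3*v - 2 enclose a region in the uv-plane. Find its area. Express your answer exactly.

64/3

Both boundary curves give u as a function of v, so integrate with respect to v. Setting them equal: 2*v**2 - 8*v = 0, i.e. 2*v*(v - 4) = 0, so they meet at v = 0, 4.
For v in [0, 4], u = 2*v**2 - 11*v - 2 is on the left; area = ∫[0,4] (-(2*v**2 - 8*v)) dv = 64/3.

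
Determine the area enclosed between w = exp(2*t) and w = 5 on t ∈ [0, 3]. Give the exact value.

The difference (exp(2*t)) - (5) = exp(2*t) - 5 changes sign at t = log(5)/2 inside [0, 3], so split the integral there.
∫[0,log(5)/2] (exp(2*t) - 5) dt = 2 - 5*log(5)/2; the area of that piece is -2 + 5*log(5)/2.
∫[log(5)/2,3] (exp(2*t) - 5) dt = -35/2 + 5*log(5)/2 + exp(6)/2.
Total area = (-2 + 5*log(5)/2) + (-35/2 + 5*log(5)/2 + exp(6)/2) = -39/2 + 5*log(5) + exp(6)/2.

-39/2 + 5*log(5) + exp(6)/2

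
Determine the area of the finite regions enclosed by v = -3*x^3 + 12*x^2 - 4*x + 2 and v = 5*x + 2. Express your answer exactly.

37/4

Set the curves equal: -3*x^3 + 12*x^2 - 4*x + 2 = 5*x + 2, so -3*x^3 + 12*x^2 - 9*x = 0, which factors as -3*x*(x - 3)*(x - 1) = 0. The curves meet at x = 0, 1, 3.
On [0, 1], v = 5*x + 2 is on top; that piece has area ∫[0,1] (-(-3*x^3 + 12*x^2 - 9*x)) dx = 5/4.
On [1, 3], v = -3*x^3 + 12*x^2 - 4*x + 2 is on top; that piece has area ∫[1,3] (-3*x^3 + 12*x^2 - 9*x) dx = 8.
Total enclosed area = 5/4 + 8 = 37/4.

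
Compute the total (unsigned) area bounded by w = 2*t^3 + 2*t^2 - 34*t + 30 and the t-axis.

The curve meets the t-axis where 2*t^3 + 2*t^2 - 34*t + 30 = 0, i.e. 2*(t - 3)*(t - 1)*(t + 5) = 0, at t = -5, 1, 3.
On [-5, 1] the curve lies above the axis; ∫[-5,1] (2*t^3 + 2*t^2 - 34*t + 30) dt = 360, giving area 360.
On [1, 3] the curve lies below the axis; ∫[1,3] (2*t^3 + 2*t^2 - 34*t + 30) dt = -56/3, giving area 56/3.
Total area = 360 + 56/3 = 1136/3.

1136/3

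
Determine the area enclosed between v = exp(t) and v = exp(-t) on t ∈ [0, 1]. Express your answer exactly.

On [0, 1], (exp(t)) - (exp(-t)) = exp(t) - exp(-t) is ≥ 0 throughout, so the area is a single integral of |exp(t) - exp(-t)|.
∫[0,1] (exp(t) - exp(-t)) dt = -2 + exp(-1) + exp(1).

-2 + exp(-1) + exp(1)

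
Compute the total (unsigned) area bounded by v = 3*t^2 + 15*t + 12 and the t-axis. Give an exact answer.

The curve meets the t-axis where 3*t^2 + 15*t + 12 = 0, i.e. 3*(t + 1)*(t + 4) = 0, at t = -4, -1.
On [-4, -1] the curve lies below the axis; ∫[-4,-1] (3*t^2 + 15*t + 12) dt = -27/2, giving area 27/2.

27/2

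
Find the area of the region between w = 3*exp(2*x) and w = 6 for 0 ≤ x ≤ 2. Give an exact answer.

The difference (3*exp(2*x)) - (6) = 3*exp(2*x) - 6 changes sign at x = log(2)/2 inside [0, 2], so split the integral there.
∫[0,log(2)/2] (3*exp(2*x) - 6) dx = 3/2 - log(8); the area of that piece is -3/2 + log(8).
∫[log(2)/2,2] (3*exp(2*x) - 6) dx = -15 + 3*log(2) + 3*exp(4)/2.
Total area = (-3/2 + log(8)) + (-15 + 3*log(2) + 3*exp(4)/2) = -33/2 + 6*log(2) + 3*exp(4)/2.

-33/2 + 6*log(2) + 3*exp(4)/2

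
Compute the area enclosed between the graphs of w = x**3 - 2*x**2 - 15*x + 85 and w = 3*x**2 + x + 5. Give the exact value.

Set the curves equal: x**3 - 2*x**2 - 15*x + 85 = 3*x**2 + x + 5, so x**3 - 5*x**2 - 16*x + 80 = 0, which factors as (x - 5)*(x - 4)*(x + 4) = 0. The curves meet at x = -4, 4, 5.
On [-4, 4], w = x**3 - 2*x**2 - 15*x + 85 is on top; that piece has area ∫[-4,4] (x**3 - 5*x**2 - 16*x + 80) dx = 1280/3.
On [4, 5], w = 3*x**2 + x + 5 is on top; that piece has area ∫[4,5] (-(x**3 - 5*x**2 - 16*x + 80)) dx = 17/12.
Total enclosed area = 1280/3 + 17/12 = 5137/12.

5137/12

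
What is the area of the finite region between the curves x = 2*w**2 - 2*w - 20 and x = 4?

Both boundary curves give x as a function of w, so integrate with respect to w. Setting them equal: 2*w**2 - 2*w - 24 = 0, i.e. 2*(w - 4)*(w + 3) = 0, so they meet at w = -3, 4.
For w in [-3, 4], x = 2*w**2 - 2*w - 20 is on the left; area = ∫[-3,4] (-(2*w**2 - 2*w - 24)) dw = 343/3.

343/3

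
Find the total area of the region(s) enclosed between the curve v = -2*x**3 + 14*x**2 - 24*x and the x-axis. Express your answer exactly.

71/3

The curve meets the x-axis where -2*x**3 + 14*x**2 - 24*x = 0, i.e. -2*x*(x - 4)*(x - 3) = 0, at x = 0, 3, 4.
On [0, 3] the curve lies below the axis; ∫[0,3] (-2*x**3 + 14*x**2 - 24*x) dx = -45/2, giving area 45/2.
On [3, 4] the curve lies above the axis; ∫[3,4] (-2*x**3 + 14*x**2 - 24*x) dx = 7/6, giving area 7/6.
Total area = 45/2 + 7/6 = 71/3.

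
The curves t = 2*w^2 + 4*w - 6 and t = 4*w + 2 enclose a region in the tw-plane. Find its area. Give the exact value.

64/3

Both boundary curves give t as a function of w, so integrate with respect to w. Setting them equal: 2*w^2 - 8 = 0, i.e. 2*(w - 2)*(w + 2) = 0, so they meet at w = -2, 2.
For w in [-2, 2], t = 2*w^2 + 4*w - 6 is on the left; area = ∫[-2,2] (-(2*w^2 - 8)) dw = 64/3.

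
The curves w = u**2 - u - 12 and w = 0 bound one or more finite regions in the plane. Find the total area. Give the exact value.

343/6

Set the curves equal: u**2 - u - 12 = 0, so u**2 - u - 12 = 0, which factors as (u - 4)*(u + 3) = 0. The curves meet at u = -3, 4.
On [-3, 4], w = 0 is on top; that piece has area ∫[-3,4] (-(u**2 - u - 12)) du = 343/6.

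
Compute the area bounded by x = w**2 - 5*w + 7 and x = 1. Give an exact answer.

1/6

Both boundary curves give x as a function of w, so integrate with respect to w. Setting them equal: w**2 - 5*w + 6 = 0, i.e. (w - 3)*(w - 2) = 0, so they meet at w = 2, 3.
For w in [2, 3], x = w**2 - 5*w + 7 is on the left; area = ∫[2,3] (-(w**2 - 5*w + 6)) dw = 1/6.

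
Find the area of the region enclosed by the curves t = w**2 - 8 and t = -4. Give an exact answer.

Both boundary curves give t as a function of w, so integrate with respect to w. Setting them equal: w**2 - 4 = 0, i.e. (w - 2)*(w + 2) = 0, so they meet at w = -2, 2.
For w in [-2, 2], t = w**2 - 8 is on the left; area = ∫[-2,2] (-(w**2 - 4)) dw = 32/3.

32/3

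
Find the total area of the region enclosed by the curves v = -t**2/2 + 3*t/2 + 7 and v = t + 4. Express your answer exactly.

125/12

Set the curves equal: -t**2/2 + 3*t/2 + 7 = t + 4, so -t**2/2 + t/2 + 3 = 0, which factors as -(t - 3)*(t + 2)/2 = 0. The curves meet at t = -2, 3.
On [-2, 3], v = -t**2/2 + 3*t/2 + 7 is on top; that piece has area ∫[-2,3] (-t**2/2 + t/2 + 3) dt = 125/12.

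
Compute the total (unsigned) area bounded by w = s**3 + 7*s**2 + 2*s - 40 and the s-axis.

1741/12

The curve meets the s-axis where s**3 + 7*s**2 + 2*s - 40 = 0, i.e. (s - 2)*(s + 4)*(s + 5) = 0, at s = -5, -4, 2.
On [-5, -4] the curve lies above the axis; ∫[-5,-4] (s**3 + 7*s**2 + 2*s - 40) ds = 13/12, giving area 13/12.
On [-4, 2] the curve lies below the axis; ∫[-4,2] (s**3 + 7*s**2 + 2*s - 40) ds = -144, giving area 144.
Total area = 13/12 + 144 = 1741/12.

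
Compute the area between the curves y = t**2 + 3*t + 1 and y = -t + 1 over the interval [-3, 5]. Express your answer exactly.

302/3

The difference (t**2 + 3*t + 1) - (-t + 1) = t**2 + 4*t changes sign at t = 0 inside [-3, 5], so split the integral there.
∫[-3,0] (t**2 + 4*t) dt = -9; the area of that piece is 9.
∫[0,5] (t**2 + 4*t) dt = 275/3.
Total area = 9 + 275/3 = 302/3.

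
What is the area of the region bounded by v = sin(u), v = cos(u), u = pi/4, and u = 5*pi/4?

On [pi/4, 5*pi/4], (sin(u)) - (cos(u)) = sin(u) - cos(u) is ≥ 0 throughout, so the area is a single integral of |sin(u) - cos(u)|.
∫[pi/4,5*pi/4] (sin(u) - cos(u)) du = 2*sqrt(2).

2*sqrt(2)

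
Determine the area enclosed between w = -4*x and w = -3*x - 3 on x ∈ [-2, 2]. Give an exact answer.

12

On [-2, 2], (-4*x) - (-3*x - 3) = -x + 3 is ≥ 0 throughout, so the area is a single integral of |-x + 3|.
∫[-2,2] (-x + 3) dx = 12.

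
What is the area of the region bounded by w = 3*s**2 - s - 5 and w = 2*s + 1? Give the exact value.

27/2

Set the curves equal: 3*s**2 - s - 5 = 2*s + 1, so 3*s**2 - 3*s - 6 = 0, which factors as 3*(s - 2)*(s + 1) = 0. The curves meet at s = -1, 2.
On [-1, 2], w = 2*s + 1 is on top; that piece has area ∫[-1,2] (-(3*s**2 - 3*s - 6)) ds = 27/2.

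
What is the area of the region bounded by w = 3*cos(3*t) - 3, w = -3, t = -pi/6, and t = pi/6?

On [-pi/6, pi/6], (3*cos(3*t) - 3) - (-3) = 3*cos(3*t) is ≥ 0 throughout, so the area is a single integral of |3*cos(3*t)|.
∫[-pi/6,pi/6] (3*cos(3*t)) dt = 2.

2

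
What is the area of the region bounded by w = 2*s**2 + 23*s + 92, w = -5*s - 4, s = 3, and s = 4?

656/3

On [3, 4], (2*s**2 + 23*s + 92) - (-5*s - 4) = 2*s**2 + 28*s + 96 is ≥ 0 throughout, so the area is a single integral of |2*s**2 + 28*s + 96|.
∫[3,4] (2*s**2 + 28*s + 96) ds = 656/3.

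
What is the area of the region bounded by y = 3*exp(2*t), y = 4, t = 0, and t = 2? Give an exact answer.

-21/2 - 4*log(3) + 8*log(2) + 3*exp(4)/2

The difference (3*exp(2*t)) - (4) = 3*exp(2*t) - 4 changes sign at t = -log(3)/2 + log(2) inside [0, 2], so split the integral there.
∫[0,-log(3)/2 + log(2)] (3*exp(2*t) - 4) dt = log(9/16) + 1/2; the area of that piece is -1/2 + log(16/9).
∫[-log(3)/2 + log(2),2] (3*exp(2*t) - 4) dt = -10 - 2*log(3) + 4*log(2) + 3*exp(4)/2.
Total area = (-1/2 + log(16/9)) + (-10 - 2*log(3) + 4*log(2) + 3*exp(4)/2) = -21/2 - 4*log(3) + 8*log(2) + 3*exp(4)/2.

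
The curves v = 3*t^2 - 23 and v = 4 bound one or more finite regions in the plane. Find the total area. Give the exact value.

Set the curves equal: 3*t^2 - 23 = 4, so 3*t^2 - 27 = 0, which factors as 3*(t - 3)*(t + 3) = 0. The curves meet at t = -3, 3.
On [-3, 3], v = 4 is on top; that piece has area ∫[-3,3] (-(3*t^2 - 27)) dt = 108.

108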